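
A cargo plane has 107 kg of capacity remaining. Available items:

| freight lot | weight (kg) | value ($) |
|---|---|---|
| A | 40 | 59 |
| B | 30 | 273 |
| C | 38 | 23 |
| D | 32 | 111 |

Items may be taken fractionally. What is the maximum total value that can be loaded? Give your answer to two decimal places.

Order: B (273/30=9.10) > D (111/32=3.47) > A (59/40=1.48) > C (23/38=0.61)
Fill: take B (30 @ 273) → take D (32 @ 111) → take A (40 @ 59) → take 5/38 of C → 3.03; 107/107 used.
Total value = 446.03

446.03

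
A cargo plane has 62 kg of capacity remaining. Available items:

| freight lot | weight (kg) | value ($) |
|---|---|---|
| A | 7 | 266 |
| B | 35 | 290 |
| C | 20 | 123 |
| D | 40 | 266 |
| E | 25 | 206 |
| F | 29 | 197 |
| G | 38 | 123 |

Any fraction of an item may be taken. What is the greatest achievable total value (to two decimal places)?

Ratios (sorted): A 38.00, B 8.29, E 8.24, F 6.79, D 6.65, C 6.15, G 3.24
take A (7 @ 266); take B (35 @ 290); take 20/25 of E → 164.80. Capacity used 62/62.
Total value = 720.80

720.80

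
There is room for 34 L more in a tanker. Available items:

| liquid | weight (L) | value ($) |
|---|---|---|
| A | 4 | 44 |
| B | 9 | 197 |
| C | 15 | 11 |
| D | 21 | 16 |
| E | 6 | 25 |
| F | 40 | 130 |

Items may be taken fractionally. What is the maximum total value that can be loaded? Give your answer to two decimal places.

314.75

Sort by value per unit weight and fill in that order.
Ratios (sorted): B 21.89, A 11.00, E 4.17, F 3.25, D 0.76, C 0.73
take B (9 @ 197); take A (4 @ 44); take E (6 @ 25); take 15/40 of F → 48.75. Capacity used 34/34.
Total value = 314.75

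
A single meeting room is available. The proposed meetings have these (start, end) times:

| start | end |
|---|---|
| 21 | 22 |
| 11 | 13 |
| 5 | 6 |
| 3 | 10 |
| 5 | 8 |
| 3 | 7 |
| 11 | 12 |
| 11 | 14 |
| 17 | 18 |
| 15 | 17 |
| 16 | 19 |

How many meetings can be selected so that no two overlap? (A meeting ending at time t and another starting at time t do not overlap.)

Order by finish time; keep every interval that doesn't clash with the previous kept one.
Sorted by end: (5,6)  (3,7)  (5,8)  (3,10)  (11,12)  (11,13)  (11,14)  (15,17)  (17,18)  (16,19)  (21,22)
take (5,6); skip (5,8); skip (3,10); take (11,12); skip (11,14); take (15,17); take (17,18); take (21,22).
Selected 5 meetings.

5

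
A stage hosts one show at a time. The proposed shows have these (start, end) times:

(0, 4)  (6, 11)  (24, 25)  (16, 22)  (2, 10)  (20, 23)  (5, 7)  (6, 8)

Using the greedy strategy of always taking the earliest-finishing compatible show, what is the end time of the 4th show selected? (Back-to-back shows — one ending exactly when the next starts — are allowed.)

25

Greedy by earliest finish: after sorting by end time, pick each interval compatible with the last pick.
Sorted by end: (0,4)  (5,7)  (6,8)  (2,10)  (6,11)  (16,22)  (20,23)  (24,25)
take (0,4); take (5,7); take (16,22); take (24,25).
Selected: (0,4) (5,7) (16,22) (24,25)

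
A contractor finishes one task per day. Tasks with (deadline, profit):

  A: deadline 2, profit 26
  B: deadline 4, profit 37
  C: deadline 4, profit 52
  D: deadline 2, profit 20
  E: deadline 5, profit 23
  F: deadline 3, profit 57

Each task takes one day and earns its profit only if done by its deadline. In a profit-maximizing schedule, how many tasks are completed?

5

By profit: F(d3,57), C(d4,52), B(d4,37), A(d2,26), E(d5,23), D(d2,20)
F→slot 3; C→slot 4; B→slot 2; A→slot 1; E→slot 5; D skipped.
5 of 6 scheduled.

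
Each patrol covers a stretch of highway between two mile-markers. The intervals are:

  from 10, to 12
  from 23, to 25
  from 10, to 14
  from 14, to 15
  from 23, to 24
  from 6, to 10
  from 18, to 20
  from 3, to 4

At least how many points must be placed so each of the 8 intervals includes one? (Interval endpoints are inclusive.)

5

Process intervals by earliest right end; each time one isn't hit yet, stab at its right endpoint.
By right end: [3,4]  [6,10]  [10,12]  [10,14]  [14,15]  [18,20]  [23,24]  [23,25]
[3,4] uncovered → point at 4; [6,10] uncovered → point at 10; [14,15] uncovered → point at 15; [18,20] uncovered → point at 20; [23,24] uncovered → point at 24.
Points: 4, 10, 15, 20, 24 (5 total).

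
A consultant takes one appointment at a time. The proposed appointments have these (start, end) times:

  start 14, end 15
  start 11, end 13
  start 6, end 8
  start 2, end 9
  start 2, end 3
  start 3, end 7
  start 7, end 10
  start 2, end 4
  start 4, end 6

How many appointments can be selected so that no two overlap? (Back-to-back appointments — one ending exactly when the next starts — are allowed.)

Greedy by earliest finish: after sorting by end time, pick each interval compatible with the last pick.
By end time: (2,3), (2,4), (4,6), (3,7), (6,8), (2,9), (7,10), (11,13), (14,15).
Pick (2,3); next start ≥ 3 → (4,6); next start ≥ 6 → (6,8); next start ≥ 8 → (11,13); next start ≥ 13 → (14,15).
Selected 5 appointments.

5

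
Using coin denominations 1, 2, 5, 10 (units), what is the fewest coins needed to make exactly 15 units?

2

Greedy: take as many of the largest coin as possible, then repeat with the remainder.
15 = 1×10 + 1×5
Total coins = 1 + 1 = 2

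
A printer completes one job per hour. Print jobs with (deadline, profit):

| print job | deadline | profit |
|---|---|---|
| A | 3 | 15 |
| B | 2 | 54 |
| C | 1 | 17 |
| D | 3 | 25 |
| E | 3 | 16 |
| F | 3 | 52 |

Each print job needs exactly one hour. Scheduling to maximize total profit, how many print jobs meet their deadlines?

By profit: B(d2,54), F(d3,52), D(d3,25), C(d1,17), E(d3,16), A(d3,15)
B→slot 2; F→slot 3; D→slot 1; C skipped; E skipped; A skipped.
3 of 6 scheduled.

3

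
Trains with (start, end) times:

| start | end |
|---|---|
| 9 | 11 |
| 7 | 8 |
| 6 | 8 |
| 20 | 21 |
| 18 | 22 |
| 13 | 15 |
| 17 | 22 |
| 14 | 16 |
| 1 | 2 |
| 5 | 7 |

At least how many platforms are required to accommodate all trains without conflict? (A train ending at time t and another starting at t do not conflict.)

starts: [1, 5, 6, 7, 9, 13, 14, 17, 18, 20]
ends:   [2, 7, 8, 8, 11, 15, 16, 21, 22, 22]
s1→1 e2→0 s5→1 s6→2 e7→1 s7→2 e8→1 e8→0 s9→1 e11→0 s13→1 s14→2 e15→1 e16→0 s17→1 s18→2 s20→3  — peak 3.

3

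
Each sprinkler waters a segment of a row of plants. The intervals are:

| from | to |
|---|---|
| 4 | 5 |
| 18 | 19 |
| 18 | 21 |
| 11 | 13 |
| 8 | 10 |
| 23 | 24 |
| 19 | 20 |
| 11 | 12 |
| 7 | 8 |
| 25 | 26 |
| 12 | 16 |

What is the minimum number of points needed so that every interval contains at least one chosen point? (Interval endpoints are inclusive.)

Process intervals by earliest right end; each time one isn't hit yet, stab at its right endpoint.
Sorted: [4,5] [7,8] [8,10] [11,12] [11,13] [12,16] [18,19] [19,20] [18,21] [23,24] [25,26]
{[4,5]} hit by 5; {[7,8],[8,10]} hit by 8; {[11,12],[11,13],[12,16]} hit by 12; {[18,19],[19,20],[18,21]} hit by 19; {[23,24]} hit by 24; {[25,26]} hit by 26.
Points: 5, 8, 12, 19, 24, 26 (6 total).

6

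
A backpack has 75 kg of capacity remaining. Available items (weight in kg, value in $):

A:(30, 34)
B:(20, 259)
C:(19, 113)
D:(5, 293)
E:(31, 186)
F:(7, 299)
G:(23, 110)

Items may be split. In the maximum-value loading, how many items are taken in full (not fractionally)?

4

Ratios (sorted): D 58.60, F 42.71, B 12.95, E 6.00, C 5.95, G 4.78, A 1.13
take D (5 @ 293); take F (7 @ 299); take B (20 @ 259); take E (31 @ 186); take 12/19 of C → 71.37. Capacity used 75/75.
4 item(s) taken whole; one partial (take 12/19 of C).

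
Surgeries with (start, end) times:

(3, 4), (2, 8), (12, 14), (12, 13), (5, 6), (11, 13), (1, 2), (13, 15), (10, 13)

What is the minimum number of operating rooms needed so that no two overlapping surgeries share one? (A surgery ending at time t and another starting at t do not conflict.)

The answer is the maximum number of intervals overlapping at any instant.
starts: [1, 2, 3, 5, 10, 11, 12, 12, 13]
ends:   [2, 4, 6, 8, 13, 13, 13, 14, 15]
s1→1 e2→0 s2→1 s3→2 e4→1 s5→2 e6→1 e8→0 s10→1 s11→2 s12→3 s12→4  — peak 4.

4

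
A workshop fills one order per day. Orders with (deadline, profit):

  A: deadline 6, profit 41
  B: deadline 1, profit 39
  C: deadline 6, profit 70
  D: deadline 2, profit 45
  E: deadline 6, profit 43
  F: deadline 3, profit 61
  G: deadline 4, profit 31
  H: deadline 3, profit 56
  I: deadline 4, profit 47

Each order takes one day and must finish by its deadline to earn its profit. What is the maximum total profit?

322

By profit: C(d6,70), F(d3,61), H(d3,56), I(d4,47), D(d2,45), E(d6,43), A(d6,41), B(d1,39), G(d4,31)
C→slot 6; F→slot 3; H→slot 2; I→slot 4; D→slot 1; E→slot 5; A skipped; B skipped; G skipped.
Profit = 45 + 56 + 61 + 47 + 43 + 70 = 322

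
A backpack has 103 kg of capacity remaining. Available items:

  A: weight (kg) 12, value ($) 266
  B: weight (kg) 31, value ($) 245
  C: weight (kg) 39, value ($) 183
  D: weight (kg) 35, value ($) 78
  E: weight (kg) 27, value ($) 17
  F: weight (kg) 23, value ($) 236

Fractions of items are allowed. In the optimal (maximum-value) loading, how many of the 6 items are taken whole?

Order: A (266/12=22.17) > F (236/23=10.26) > B (245/31=7.90) > C (183/39=4.69) > D (78/35=2.23) > E (17/27=0.63)
Fill: take A (12 @ 266) → take F (23 @ 236) → take B (31 @ 245) → take 37/39 of C → 173.62; 103/103 used.
3 item(s) taken whole; one partial (take 37/39 of C).

3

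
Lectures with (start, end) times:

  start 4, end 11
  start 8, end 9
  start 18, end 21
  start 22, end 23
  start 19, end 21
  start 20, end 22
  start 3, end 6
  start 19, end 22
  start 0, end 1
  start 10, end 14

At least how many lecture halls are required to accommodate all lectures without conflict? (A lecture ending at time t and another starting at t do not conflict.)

Count concurrent intervals with a sweep; the peak is the room count.
starts: [0, 3, 4, 8, 10, 18, 19, 19, 20, 22]
ends:   [1, 6, 9, 11, 14, 21, 21, 22, 22, 23]
s0→1 e1→0 s3→1 s4→2 e6→1 s8→2 e9→1 s10→2 e11→1 e14→0 s18→1 s19→2 s19→3 s20→4  — peak 4.

4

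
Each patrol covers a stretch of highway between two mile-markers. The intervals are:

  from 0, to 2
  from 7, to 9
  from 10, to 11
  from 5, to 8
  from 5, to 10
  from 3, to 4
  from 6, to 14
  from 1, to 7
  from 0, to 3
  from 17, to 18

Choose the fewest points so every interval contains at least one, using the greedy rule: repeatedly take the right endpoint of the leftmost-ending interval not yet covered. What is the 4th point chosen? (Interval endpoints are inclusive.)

11

By right end: [0,2]  [0,3]  [3,4]  [1,7]  [5,8]  [7,9]  [5,10]  [10,11]  [6,14]  [17,18]
[0,2] uncovered → point at 2; [3,4] uncovered → point at 4; [5,8] uncovered → point at 8; [10,11] uncovered → point at 11; [17,18] uncovered → point at 18.
Points: 2, 4, 8, 11, 18 (5 total).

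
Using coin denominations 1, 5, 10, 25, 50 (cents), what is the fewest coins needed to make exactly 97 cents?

Use the largest denomination that fits, subtract, and repeat.
97 = 1×50 + 1×25 + 2×10 + 2×1
Total coins = 1 + 1 + 2 + 2 = 6

6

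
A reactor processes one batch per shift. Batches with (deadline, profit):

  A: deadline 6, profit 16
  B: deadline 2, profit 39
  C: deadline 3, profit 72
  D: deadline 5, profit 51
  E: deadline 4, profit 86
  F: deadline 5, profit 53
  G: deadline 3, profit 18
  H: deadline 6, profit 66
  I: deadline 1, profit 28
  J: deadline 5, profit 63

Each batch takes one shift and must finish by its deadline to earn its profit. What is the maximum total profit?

Sort by profit descending; place each in the latest free slot ≤ its deadline.
Profit order: E=86 C=72 H=66 J=63 F=53 D=51 B=39 I=28 G=18 A=16
Assign: E→slot 4, C→slot 3, H→slot 6, J→slot 5, F→slot 2, D→slot 1, B skipped, I skipped, G skipped, A skipped.
Slots: [1:D] [2:F] [3:C] [4:E] [5:J] [6:H]
Profit = 51 + 53 + 72 + 86 + 63 + 66 = 391

391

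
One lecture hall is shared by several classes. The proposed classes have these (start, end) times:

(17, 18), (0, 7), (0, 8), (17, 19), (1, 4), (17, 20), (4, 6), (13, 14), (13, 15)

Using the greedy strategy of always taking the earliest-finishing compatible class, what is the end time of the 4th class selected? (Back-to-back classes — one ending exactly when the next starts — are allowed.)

18

Greedy by earliest finish: after sorting by end time, pick each interval compatible with the last pick.
By end time: (1,4), (4,6), (0,7), (0,8), (13,14), (13,15), (17,18), (17,19), (17,20).
Pick (1,4); next start ≥ 4 → (4,6); next start ≥ 6 → (13,14); next start ≥ 14 → (17,18).
Selected: (1,4) (4,6) (13,14) (17,18)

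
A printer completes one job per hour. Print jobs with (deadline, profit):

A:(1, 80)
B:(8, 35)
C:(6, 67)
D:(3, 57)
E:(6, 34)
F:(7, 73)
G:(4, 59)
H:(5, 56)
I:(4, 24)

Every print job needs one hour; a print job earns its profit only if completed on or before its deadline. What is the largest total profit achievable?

By profit: A(d1,80), F(d7,73), C(d6,67), G(d4,59), D(d3,57), H(d5,56), B(d8,35), E(d6,34), I(d4,24)
A→slot 1; F→slot 7; C→slot 6; G→slot 4; D→slot 3; H→slot 5; B→slot 8; E→slot 2; I skipped.
Profit = 80 + 34 + 57 + 59 + 56 + 67 + 73 + 35 = 461

461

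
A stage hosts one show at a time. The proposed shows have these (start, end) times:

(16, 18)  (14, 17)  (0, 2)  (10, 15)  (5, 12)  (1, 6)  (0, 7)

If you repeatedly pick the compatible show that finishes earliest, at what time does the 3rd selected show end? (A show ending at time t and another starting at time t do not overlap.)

17

Sorted by end: (0,2)  (1,6)  (0,7)  (5,12)  (10,15)  (14,17)  (16,18)
take (0,2); skip (1,6); take (5,12); skip (10,15); take (14,17); skip (16,18).
Selected: (0,2) (5,12) (14,17)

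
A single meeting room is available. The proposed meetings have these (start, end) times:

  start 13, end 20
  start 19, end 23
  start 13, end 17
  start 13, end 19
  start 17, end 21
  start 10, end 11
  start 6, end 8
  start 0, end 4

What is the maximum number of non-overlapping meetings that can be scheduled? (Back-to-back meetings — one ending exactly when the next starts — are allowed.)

5

Order by finish time; keep every interval that doesn't clash with the previous kept one.
Sorted by end: (0,4)  (6,8)  (10,11)  (13,17)  (13,19)  (13,20)  (17,21)  (19,23)
take (0,4); take (6,8); take (10,11); take (13,17); take (17,21); skip (19,23).
Selected 5 meetings.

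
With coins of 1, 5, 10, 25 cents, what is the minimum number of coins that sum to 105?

Greedy: take as many of the largest coin as possible, then repeat with the remainder.
105 − 4×25→5 − 1×5→0
Total coins = 4 + 1 = 5

5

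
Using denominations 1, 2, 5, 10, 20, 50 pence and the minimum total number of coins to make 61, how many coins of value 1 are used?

Use the largest denomination that fits, subtract, and repeat.
61 − 1×50→11 − 1×10→1 − 1×1→0
Count of 1: 1

1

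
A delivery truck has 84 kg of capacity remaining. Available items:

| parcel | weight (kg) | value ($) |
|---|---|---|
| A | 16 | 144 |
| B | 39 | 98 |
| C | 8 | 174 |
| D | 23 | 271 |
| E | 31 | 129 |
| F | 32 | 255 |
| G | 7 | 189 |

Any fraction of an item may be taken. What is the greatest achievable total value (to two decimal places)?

Greedy by value/weight ratio, highest first.
Ratios (sorted): G 27.00, C 21.75, D 11.78, A 9.00, F 7.97, E 4.16, B 2.51
take G (7 @ 189); take C (8 @ 174); take D (23 @ 271); take A (16 @ 144); take 30/32 of F → 239.06. Capacity used 84/84.
Total value = 1017.06

1017.06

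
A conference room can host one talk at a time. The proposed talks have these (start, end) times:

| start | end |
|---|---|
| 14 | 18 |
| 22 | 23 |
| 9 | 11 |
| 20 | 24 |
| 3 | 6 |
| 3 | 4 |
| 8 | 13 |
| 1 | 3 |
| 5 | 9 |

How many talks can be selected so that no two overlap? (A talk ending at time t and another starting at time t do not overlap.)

Order by finish time; keep every interval that doesn't clash with the previous kept one.
Sorted by end: (1,3)  (3,4)  (3,6)  (5,9)  (9,11)  (8,13)  (14,18)  (22,23)  (20,24)
take (1,3); take (3,4); take (5,9); take (9,11); skip (8,13); take (14,18); take (22,23); skip (20,24).
Selected 6 talks.

6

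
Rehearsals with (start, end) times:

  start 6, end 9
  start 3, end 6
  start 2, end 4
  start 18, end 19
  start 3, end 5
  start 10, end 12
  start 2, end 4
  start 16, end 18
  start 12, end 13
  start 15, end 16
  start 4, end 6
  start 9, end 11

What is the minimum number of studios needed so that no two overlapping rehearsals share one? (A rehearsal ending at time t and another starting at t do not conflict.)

The answer is the maximum number of intervals overlapping at any instant.
starts: [2, 2, 3, 3, 4, 6, 9, 10, 12, 15, 16, 18]
ends:   [4, 4, 5, 6, 6, 9, 11, 12, 13, 16, 18, 19]
s2→1 s2→2 s3→3 s3→4  — peak 4.

4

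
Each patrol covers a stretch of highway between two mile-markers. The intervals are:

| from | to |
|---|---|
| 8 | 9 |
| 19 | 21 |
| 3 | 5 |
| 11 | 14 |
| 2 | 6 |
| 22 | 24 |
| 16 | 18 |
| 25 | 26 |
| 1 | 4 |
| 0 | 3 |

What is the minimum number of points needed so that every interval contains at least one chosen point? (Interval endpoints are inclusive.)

By right end: [0,3]  [1,4]  [3,5]  [2,6]  [8,9]  [11,14]  [16,18]  [19,21]  [22,24]  [25,26]
[0,3] uncovered → point at 3; [8,9] uncovered → point at 9; [11,14] uncovered → point at 14; [16,18] uncovered → point at 18; [19,21] uncovered → point at 21; [22,24] uncovered → point at 24; [25,26] uncovered → point at 26.
Points: 3, 9, 14, 18, 21, 24, 26 (7 total).

7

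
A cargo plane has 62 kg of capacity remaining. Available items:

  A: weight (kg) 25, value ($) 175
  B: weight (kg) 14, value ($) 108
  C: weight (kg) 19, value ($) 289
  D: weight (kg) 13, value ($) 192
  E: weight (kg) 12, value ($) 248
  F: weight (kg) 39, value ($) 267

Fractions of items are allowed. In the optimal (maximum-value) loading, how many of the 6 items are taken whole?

4

Order: E (248/12=20.67) > C (289/19=15.21) > D (192/13=14.77) > B (108/14=7.71) > A (175/25=7.00) > F (267/39=6.85)
Fill: take E (12 @ 248) → take C (19 @ 289) → take D (13 @ 192) → take B (14 @ 108) → take 4/25 of A → 28.00; 62/62 used.
4 item(s) taken whole; one partial (take 4/25 of A).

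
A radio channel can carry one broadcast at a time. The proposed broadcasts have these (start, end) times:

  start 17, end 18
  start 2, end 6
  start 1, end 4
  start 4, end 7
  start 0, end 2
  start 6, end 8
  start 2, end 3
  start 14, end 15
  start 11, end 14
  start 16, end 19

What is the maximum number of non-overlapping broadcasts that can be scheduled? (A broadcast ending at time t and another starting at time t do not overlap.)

6

Sort by end time and greedily take each interval whose start is ≥ the last chosen end.
By end time: (0,2), (2,3), (1,4), (2,6), (4,7), (6,8), (11,14), (14,15), (17,18), (16,19).
Pick (0,2); next start ≥ 2 → (2,3); next start ≥ 3 → (4,7); next start ≥ 7 → (11,14); next start ≥ 14 → (14,15); next start ≥ 15 → (17,18).
Selected 6 broadcasts.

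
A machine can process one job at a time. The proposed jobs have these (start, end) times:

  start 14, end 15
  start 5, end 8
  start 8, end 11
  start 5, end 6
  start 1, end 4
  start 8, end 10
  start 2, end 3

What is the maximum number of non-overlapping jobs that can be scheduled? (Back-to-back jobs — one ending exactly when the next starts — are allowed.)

4

Sort by end time and greedily take each interval whose start is ≥ the last chosen end.
By end time: (2,3), (1,4), (5,6), (5,8), (8,10), (8,11), (14,15).
Pick (2,3); next start ≥ 3 → (5,6); next start ≥ 6 → (8,10); next start ≥ 10 → (14,15).
Selected 4 jobs.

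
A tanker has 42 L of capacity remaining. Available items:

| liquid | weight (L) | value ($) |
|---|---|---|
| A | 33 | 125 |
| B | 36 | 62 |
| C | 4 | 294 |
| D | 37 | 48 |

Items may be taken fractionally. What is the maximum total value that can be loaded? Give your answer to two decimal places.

Greedy by value/weight ratio, highest first.
Ratios (sorted): C 73.50, A 3.79, B 1.72, D 1.30
take C (4 @ 294); take A (33 @ 125); take 5/36 of B → 8.61. Capacity used 42/42.
Total value = 427.61

427.61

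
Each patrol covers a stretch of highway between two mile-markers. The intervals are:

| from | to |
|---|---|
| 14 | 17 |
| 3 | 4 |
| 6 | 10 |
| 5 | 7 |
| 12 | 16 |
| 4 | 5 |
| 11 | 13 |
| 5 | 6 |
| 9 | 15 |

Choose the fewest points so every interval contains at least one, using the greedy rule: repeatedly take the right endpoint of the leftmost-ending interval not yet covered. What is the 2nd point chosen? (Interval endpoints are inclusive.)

6

By right end: [3,4]  [4,5]  [5,6]  [5,7]  [6,10]  [11,13]  [9,15]  [12,16]  [14,17]
[3,4] uncovered → point at 4; [5,6] uncovered → point at 6; [11,13] uncovered → point at 13; [14,17] uncovered → point at 17.
Points: 4, 6, 13, 17 (4 total).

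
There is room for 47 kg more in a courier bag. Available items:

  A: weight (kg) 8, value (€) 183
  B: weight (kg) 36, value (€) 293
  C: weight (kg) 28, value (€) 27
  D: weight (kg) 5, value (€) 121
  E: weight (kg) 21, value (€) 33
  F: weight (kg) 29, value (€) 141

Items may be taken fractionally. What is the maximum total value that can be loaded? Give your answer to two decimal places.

580.72

Greedy by value/weight ratio, highest first.
Ratios (sorted): D 24.20, A 22.88, B 8.14, F 4.86, E 1.57, C 0.96
take D (5 @ 121); take A (8 @ 183); take 34/36 of B → 276.72. Capacity used 47/47.
Total value = 580.72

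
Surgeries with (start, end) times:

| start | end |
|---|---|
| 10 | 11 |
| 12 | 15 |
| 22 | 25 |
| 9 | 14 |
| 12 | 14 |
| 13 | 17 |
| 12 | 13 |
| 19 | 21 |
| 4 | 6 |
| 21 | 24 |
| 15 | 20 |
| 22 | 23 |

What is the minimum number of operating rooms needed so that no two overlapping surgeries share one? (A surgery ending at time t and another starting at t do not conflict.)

4

The answer is the maximum number of intervals overlapping at any instant.
starts: [4, 9, 10, 12, 12, 12, 13, 15, 19, 21, 22, 22]
ends:   [6, 11, 13, 14, 14, 15, 17, 20, 21, 23, 24, 25]
s4→1 e6→0 s9→1 s10→2 e11→1 s12→2 s12→3 s12→4  — peak 4.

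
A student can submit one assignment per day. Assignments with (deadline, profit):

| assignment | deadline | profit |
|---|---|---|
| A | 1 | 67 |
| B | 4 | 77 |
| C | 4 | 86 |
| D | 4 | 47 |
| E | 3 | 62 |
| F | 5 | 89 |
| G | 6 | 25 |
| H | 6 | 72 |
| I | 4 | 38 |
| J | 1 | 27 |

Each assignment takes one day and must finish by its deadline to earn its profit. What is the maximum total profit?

Sort by profit descending; place each in the latest free slot ≤ its deadline.
By profit: F(d5,89), C(d4,86), B(d4,77), H(d6,72), A(d1,67), E(d3,62), D(d4,47), I(d4,38), J(d1,27), G(d6,25)
F→slot 5; C→slot 4; B→slot 3; H→slot 6; A→slot 1; E→slot 2; D skipped; I skipped; J skipped; G skipped.
Profit = 67 + 62 + 77 + 86 + 89 + 72 = 453

453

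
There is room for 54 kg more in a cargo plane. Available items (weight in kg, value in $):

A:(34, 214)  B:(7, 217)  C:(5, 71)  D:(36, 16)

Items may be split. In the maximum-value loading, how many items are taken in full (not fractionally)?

Sort by value per unit weight and fill in that order.
Ratios (sorted): B 31.00, C 14.20, A 6.29, D 0.44
take B (7 @ 217); take C (5 @ 71); take A (34 @ 214); take 8/36 of D → 3.56. Capacity used 54/54.
3 item(s) taken whole; one partial (take 8/36 of D).

3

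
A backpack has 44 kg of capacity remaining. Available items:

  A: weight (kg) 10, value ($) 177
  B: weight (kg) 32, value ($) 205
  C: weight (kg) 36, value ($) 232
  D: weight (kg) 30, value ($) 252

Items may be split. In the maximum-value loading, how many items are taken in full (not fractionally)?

Sort by value per unit weight and fill in that order.
Ratios (sorted): A 17.70, D 8.40, C 6.44, B 6.41
take A (10 @ 177); take D (30 @ 252); take 4/36 of C → 25.78. Capacity used 44/44.
2 item(s) taken whole; one partial (take 4/36 of C).

2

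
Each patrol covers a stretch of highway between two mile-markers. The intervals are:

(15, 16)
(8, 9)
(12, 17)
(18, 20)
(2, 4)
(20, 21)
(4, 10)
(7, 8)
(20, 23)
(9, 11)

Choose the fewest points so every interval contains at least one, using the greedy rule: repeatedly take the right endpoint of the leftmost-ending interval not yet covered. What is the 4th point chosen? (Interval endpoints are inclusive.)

Sort by right endpoint; whenever an interval is uncovered, place a point at its right end.
By right end: [2,4]  [7,8]  [8,9]  [4,10]  [9,11]  [15,16]  [12,17]  [18,20]  [20,21]  [20,23]
[2,4] uncovered → point at 4; [7,8] uncovered → point at 8; [9,11] uncovered → point at 11; [15,16] uncovered → point at 16; [18,20] uncovered → point at 20.
Points: 4, 8, 11, 16, 20 (5 total).

16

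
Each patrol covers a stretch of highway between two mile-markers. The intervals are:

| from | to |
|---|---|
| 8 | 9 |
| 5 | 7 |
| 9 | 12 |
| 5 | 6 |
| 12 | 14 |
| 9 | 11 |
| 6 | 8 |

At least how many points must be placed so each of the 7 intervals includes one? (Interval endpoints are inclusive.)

Sorted: [5,6] [5,7] [6,8] [8,9] [9,11] [9,12] [12,14]
{[5,6],[5,7],[6,8]} hit by 6; {[8,9],[9,11],[9,12]} hit by 9; {[12,14]} hit by 14.
Points: 6, 9, 14 (3 total).

3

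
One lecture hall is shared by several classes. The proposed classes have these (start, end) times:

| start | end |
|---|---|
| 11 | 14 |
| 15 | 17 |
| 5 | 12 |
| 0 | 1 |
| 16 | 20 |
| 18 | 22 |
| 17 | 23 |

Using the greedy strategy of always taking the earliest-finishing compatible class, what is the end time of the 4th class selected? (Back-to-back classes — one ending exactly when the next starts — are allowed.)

22

Greedy by earliest finish: after sorting by end time, pick each interval compatible with the last pick.
Sorted by end: (0,1)  (5,12)  (11,14)  (15,17)  (16,20)  (18,22)  (17,23)
take (0,1); take (5,12); skip (11,14); take (15,17); skip (16,20); take (18,22).
Selected: (0,1) (5,12) (15,17) (18,22)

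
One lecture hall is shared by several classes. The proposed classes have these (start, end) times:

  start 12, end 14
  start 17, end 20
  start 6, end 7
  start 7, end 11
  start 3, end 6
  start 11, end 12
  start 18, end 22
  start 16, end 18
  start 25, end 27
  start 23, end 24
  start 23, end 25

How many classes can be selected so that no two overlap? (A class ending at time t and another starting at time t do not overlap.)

Order by finish time; keep every interval that doesn't clash with the previous kept one.
By end time: (3,6), (6,7), (7,11), (11,12), (12,14), (16,18), (17,20), (18,22), (23,24), (23,25), (25,27).
Pick (3,6); next start ≥ 6 → (6,7); next start ≥ 7 → (7,11); next start ≥ 11 → (11,12); next start ≥ 12 → (12,14); next start ≥ 14 → (16,18); next start ≥ 18 → (18,22); next start ≥ 22 → (23,24); next start ≥ 24 → (25,27).
Selected 9 classes.

9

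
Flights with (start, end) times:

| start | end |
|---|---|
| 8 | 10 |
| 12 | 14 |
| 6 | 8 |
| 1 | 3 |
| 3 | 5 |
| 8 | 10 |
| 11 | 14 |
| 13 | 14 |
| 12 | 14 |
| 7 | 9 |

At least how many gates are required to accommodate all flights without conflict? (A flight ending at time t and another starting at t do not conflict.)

Events (time:±→running): 1:+→1 3:-→0 3:+→1 5:-→0 6:+→1 7:+→2 8:-→1 8:+→2 8:+→3 9:-→2 10:-→1 10:-→0 11:+→1 12:+→2 12:+→3 13:+→4 … peak 4.

4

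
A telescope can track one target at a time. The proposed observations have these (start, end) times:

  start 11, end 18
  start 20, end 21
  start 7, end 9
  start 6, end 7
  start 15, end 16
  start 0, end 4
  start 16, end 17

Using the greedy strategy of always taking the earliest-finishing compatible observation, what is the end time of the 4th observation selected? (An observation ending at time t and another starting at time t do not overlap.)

16

Greedy by earliest finish: after sorting by end time, pick each interval compatible with the last pick.
By end time: (0,4), (6,7), (7,9), (15,16), (16,17), (11,18), (20,21).
Pick (0,4); next start ≥ 4 → (6,7); next start ≥ 7 → (7,9); next start ≥ 9 → (15,16); next start ≥ 16 → (16,17); next start ≥ 17 → (20,21).
Selected: (0,4) (6,7) (7,9) (15,16) (16,17) (20,21)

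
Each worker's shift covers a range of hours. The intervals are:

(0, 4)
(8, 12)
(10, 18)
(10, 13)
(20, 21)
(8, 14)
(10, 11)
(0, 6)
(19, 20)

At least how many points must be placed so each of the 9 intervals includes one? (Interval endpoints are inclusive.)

3

Sort by right endpoint; whenever an interval is uncovered, place a point at its right end.
By right end: [0,4]  [0,6]  [10,11]  [8,12]  [10,13]  [8,14]  [10,18]  [19,20]  [20,21]
[0,4] uncovered → point at 4; [10,11] uncovered → point at 11; [19,20] uncovered → point at 20.
Points: 4, 11, 20 (3 total).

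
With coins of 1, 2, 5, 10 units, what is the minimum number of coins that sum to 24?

4

24 − 2×10→4 − 2×2→0
Total coins = 2 + 2 = 4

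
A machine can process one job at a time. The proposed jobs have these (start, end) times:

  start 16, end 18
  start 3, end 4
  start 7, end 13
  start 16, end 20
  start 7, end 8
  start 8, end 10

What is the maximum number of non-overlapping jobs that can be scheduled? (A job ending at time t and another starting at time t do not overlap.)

Order by finish time; keep every interval that doesn't clash with the previous kept one.
By end time: (3,4), (7,8), (8,10), (7,13), (16,18), (16,20).
Pick (3,4); next start ≥ 4 → (7,8); next start ≥ 8 → (8,10); next start ≥ 10 → (16,18).
Selected 4 jobs.

4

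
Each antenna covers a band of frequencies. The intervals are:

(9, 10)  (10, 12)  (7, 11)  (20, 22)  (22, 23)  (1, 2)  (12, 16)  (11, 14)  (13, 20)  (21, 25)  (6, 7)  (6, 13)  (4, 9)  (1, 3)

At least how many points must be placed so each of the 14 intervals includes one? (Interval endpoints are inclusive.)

Process intervals by earliest right end; each time one isn't hit yet, stab at its right endpoint.
Sorted: [1,2] [1,3] [6,7] [4,9] [9,10] [7,11] [10,12] [6,13] [11,14] [12,16] [13,20] [20,22] [22,23] [21,25]
{[1,2],[1,3]} hit by 2; {[6,7],[4,9]} hit by 7; {[9,10],[7,11],[10,12],[6,13]} hit by 10; {[11,14],[12,16],[13,20]} hit by 14; {[20,22],[22,23],[21,25]} hit by 22.
Points: 2, 7, 10, 14, 22 (5 total).

5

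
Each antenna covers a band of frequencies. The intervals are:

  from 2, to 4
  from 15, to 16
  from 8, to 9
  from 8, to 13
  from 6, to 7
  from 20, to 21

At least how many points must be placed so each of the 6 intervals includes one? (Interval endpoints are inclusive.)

Process intervals by earliest right end; each time one isn't hit yet, stab at its right endpoint.
Sorted: [2,4] [6,7] [8,9] [8,13] [15,16] [20,21]
{[2,4]} hit by 4; {[6,7]} hit by 7; {[8,9],[8,13]} hit by 9; {[15,16]} hit by 16; {[20,21]} hit by 21.
Points: 4, 7, 9, 16, 21 (5 total).

5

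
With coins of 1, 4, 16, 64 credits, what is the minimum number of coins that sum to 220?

220 = 3×64 + 1×16 + 3×4
Total coins = 3 + 1 + 3 = 7

7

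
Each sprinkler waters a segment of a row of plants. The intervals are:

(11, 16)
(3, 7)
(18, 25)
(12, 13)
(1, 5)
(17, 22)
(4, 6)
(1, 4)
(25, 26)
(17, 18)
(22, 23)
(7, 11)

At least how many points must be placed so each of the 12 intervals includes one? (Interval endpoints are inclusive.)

6

Sort by right endpoint; whenever an interval is uncovered, place a point at its right end.
By right end: [1,4]  [1,5]  [4,6]  [3,7]  [7,11]  [12,13]  [11,16]  [17,18]  [17,22]  [22,23]  [18,25]  [25,26]
[1,4] uncovered → point at 4; [7,11] uncovered → point at 11; [12,13] uncovered → point at 13; [17,18] uncovered → point at 18; [22,23] uncovered → point at 23; [25,26] uncovered → point at 26.
Points: 4, 11, 13, 18, 23, 26 (6 total).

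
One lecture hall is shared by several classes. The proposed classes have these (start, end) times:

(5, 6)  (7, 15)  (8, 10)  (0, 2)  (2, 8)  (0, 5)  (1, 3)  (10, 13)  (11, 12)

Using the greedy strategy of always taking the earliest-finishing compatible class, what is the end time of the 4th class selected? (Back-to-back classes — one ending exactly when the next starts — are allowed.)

12

Sort by end time and greedily take each interval whose start is ≥ the last chosen end.
By end time: (0,2), (1,3), (0,5), (5,6), (2,8), (8,10), (11,12), (10,13), (7,15).
Pick (0,2); next start ≥ 2 → (5,6); next start ≥ 6 → (8,10); next start ≥ 10 → (11,12).
Selected: (0,2) (5,6) (8,10) (11,12)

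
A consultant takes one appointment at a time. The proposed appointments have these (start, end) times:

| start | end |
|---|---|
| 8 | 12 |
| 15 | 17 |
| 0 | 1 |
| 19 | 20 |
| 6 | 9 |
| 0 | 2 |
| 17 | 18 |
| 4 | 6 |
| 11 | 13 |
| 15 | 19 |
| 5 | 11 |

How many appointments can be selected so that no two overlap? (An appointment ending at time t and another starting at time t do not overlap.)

Sorted by end: (0,1)  (0,2)  (4,6)  (6,9)  (5,11)  (8,12)  (11,13)  (15,17)  (17,18)  (15,19)  (19,20)
take (0,1); take (4,6); take (6,9); skip (8,12); take (11,13); take (15,17); take (17,18); skip (15,19); take (19,20).
Selected 7 appointments.

7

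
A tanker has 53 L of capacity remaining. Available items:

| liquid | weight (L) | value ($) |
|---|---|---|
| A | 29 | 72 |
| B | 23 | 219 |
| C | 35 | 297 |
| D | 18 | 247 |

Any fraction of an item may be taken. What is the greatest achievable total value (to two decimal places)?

Sort by value per unit weight and fill in that order.
Order: D (247/18=13.72) > B (219/23=9.52) > C (297/35=8.49) > A (72/29=2.48)
Fill: take D (18 @ 247) → take B (23 @ 219) → take 12/35 of C → 101.83; 53/53 used.
Total value = 567.83

567.83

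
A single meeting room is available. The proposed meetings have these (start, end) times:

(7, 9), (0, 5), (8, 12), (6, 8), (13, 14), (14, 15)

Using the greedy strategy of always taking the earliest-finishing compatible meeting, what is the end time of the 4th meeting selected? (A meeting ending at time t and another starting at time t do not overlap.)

By end time: (0,5), (6,8), (7,9), (8,12), (13,14), (14,15).
Pick (0,5); next start ≥ 5 → (6,8); next start ≥ 8 → (8,12); next start ≥ 12 → (13,14); next start ≥ 14 → (14,15).
Selected: (0,5) (6,8) (8,12) (13,14) (14,15)

14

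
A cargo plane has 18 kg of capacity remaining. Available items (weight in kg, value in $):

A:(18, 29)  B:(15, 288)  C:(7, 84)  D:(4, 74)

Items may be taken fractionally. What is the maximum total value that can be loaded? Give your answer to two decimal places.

Ratios (sorted): B 19.20, D 18.50, C 12.00, A 1.61
take B (15 @ 288); take 3/4 of D → 55.50. Capacity used 18/18.
Total value = 343.50

343.50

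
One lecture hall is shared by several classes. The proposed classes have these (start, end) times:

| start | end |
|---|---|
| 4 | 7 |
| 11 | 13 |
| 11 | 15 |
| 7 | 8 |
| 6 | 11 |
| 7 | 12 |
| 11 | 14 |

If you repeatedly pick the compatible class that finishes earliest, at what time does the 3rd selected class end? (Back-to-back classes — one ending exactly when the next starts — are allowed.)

Order by finish time; keep every interval that doesn't clash with the previous kept one.
By end time: (4,7), (7,8), (6,11), (7,12), (11,13), (11,14), (11,15).
Pick (4,7); next start ≥ 7 → (7,8); next start ≥ 8 → (11,13).
Selected: (4,7) (7,8) (11,13)

13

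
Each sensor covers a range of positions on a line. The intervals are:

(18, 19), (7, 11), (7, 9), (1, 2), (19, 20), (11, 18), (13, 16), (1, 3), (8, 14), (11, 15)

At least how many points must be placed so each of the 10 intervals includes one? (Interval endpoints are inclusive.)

Sort by right endpoint; whenever an interval is uncovered, place a point at its right end.
By right end: [1,2]  [1,3]  [7,9]  [7,11]  [8,14]  [11,15]  [13,16]  [11,18]  [18,19]  [19,20]
[1,2] uncovered → point at 2; [7,9] uncovered → point at 9; [11,15] uncovered → point at 15; [18,19] uncovered → point at 19.
Points: 2, 9, 15, 19 (4 total).

4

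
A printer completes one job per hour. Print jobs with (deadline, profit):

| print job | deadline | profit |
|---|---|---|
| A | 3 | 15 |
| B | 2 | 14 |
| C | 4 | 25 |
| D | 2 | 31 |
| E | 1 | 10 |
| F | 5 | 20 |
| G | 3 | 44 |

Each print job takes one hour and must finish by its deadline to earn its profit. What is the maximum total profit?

Take jobs in profit order; each goes to the latest open slot no later than its deadline.
By profit: G(d3,44), D(d2,31), C(d4,25), F(d5,20), A(d3,15), B(d2,14), E(d1,10)
G→slot 3; D→slot 2; C→slot 4; F→slot 5; A→slot 1; B skipped; E skipped.
Profit = 15 + 31 + 44 + 25 + 20 = 135

135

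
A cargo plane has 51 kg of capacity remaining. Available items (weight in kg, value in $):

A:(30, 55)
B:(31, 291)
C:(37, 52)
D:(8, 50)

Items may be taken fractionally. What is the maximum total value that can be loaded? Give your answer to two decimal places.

363.00

Greedy by value/weight ratio, highest first.
Ratios (sorted): B 9.39, D 6.25, A 1.83, C 1.41
take B (31 @ 291); take D (8 @ 50); take 12/30 of A → 22.00. Capacity used 51/51.
Total value = 363.00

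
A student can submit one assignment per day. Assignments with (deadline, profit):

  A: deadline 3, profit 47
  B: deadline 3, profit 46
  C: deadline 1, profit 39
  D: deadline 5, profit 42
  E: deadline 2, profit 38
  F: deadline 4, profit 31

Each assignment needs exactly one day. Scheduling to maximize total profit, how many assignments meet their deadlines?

Sort by profit descending; place each in the latest free slot ≤ its deadline.
Profit order: A=47 B=46 D=42 C=39 E=38 F=31
Assign: A→slot 3, B→slot 2, D→slot 5, C→slot 1, E skipped, F→slot 4.
Slots: [1:C] [2:B] [3:A] [4:F] [5:D]
5 of 6 scheduled.

5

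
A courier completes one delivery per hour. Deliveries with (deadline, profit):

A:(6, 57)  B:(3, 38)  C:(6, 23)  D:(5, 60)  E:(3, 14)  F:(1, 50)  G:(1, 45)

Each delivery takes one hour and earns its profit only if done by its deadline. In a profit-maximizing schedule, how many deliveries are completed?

6

Profit order: D=60 A=57 F=50 G=45 B=38 C=23 E=14
Assign: D→slot 5, A→slot 6, F→slot 1, G skipped, B→slot 3, C→slot 4, E→slot 2.
Slots: [1:F] [2:E] [3:B] [4:C] [5:D] [6:A]
6 of 7 scheduled.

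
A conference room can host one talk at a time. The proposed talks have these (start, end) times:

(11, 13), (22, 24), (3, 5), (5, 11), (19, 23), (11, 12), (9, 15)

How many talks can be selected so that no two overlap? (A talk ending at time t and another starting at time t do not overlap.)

4

Greedy by earliest finish: after sorting by end time, pick each interval compatible with the last pick.
By end time: (3,5), (5,11), (11,12), (11,13), (9,15), (19,23), (22,24).
Pick (3,5); next start ≥ 5 → (5,11); next start ≥ 11 → (11,12); next start ≥ 12 → (19,23).
Selected 4 talks.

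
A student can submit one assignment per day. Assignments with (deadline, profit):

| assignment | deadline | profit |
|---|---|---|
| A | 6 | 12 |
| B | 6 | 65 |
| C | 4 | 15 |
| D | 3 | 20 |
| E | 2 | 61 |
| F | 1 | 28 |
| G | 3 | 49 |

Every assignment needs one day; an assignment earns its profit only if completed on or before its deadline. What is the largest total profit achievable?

230

Take jobs in profit order; each goes to the latest open slot no later than its deadline.
Profit order: B=65 E=61 G=49 F=28 D=20 C=15 A=12
Assign: B→slot 6, E→slot 2, G→slot 3, F→slot 1, D skipped, C→slot 4, A→slot 5.
Slots: [1:F] [2:E] [3:G] [4:C] [5:A] [6:B]
Profit = 28 + 61 + 49 + 15 + 12 + 65 = 230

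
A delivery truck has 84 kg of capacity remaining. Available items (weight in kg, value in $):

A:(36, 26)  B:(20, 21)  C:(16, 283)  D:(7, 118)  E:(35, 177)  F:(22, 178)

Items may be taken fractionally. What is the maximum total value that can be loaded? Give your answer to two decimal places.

760.20

Ratios (sorted): C 17.69, D 16.86, F 8.09, E 5.06, B 1.05, A 0.72
take C (16 @ 283); take D (7 @ 118); take F (22 @ 178); take E (35 @ 177); take 4/20 of B → 4.20. Capacity used 84/84.
Total value = 760.20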